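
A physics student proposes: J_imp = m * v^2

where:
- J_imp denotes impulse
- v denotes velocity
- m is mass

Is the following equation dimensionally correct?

No

J_imp (impulse) has dimensions [L M T^-1].
v (velocity) has dimensions [L T^-1].
m (mass) has dimensions [M].

Left side: [L M T^-1]
Right side: [L^2 M T^-2]

The two sides have different dimensions, so the equation is NOT dimensionally consistent.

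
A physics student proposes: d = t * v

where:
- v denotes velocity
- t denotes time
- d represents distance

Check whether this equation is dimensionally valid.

Yes

v (velocity) has dimensions [L T^-1].
t (time) has dimensions [T].
d (distance) has dimensions [L].

Left side: [L]
Right side: [L]

Both sides have the same dimensions, so the equation is dimensionally consistent.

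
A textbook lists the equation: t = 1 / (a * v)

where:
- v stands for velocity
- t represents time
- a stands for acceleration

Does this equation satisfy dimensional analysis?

No

v (velocity) has dimensions [L T^-1].
t (time) has dimensions [T].
a (acceleration) has dimensions [L T^-2].

Left side: [T]
Right side: [L^-2 T^3]

The two sides have different dimensions, so the equation is NOT dimensionally consistent.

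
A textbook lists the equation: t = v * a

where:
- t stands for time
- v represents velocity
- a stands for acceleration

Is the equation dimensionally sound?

No

t (time) has dimensions [T].
v (velocity) has dimensions [L T^-1].
a (acceleration) has dimensions [L T^-2].

Left side: [T]
Right side: [L^2 T^-3]

The two sides have different dimensions, so the equation is NOT dimensionally consistent.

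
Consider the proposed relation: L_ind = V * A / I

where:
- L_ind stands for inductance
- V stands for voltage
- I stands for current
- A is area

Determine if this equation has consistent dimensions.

No

L_ind (inductance) has dimensions [I^-2 L^2 M T^-2].
V (voltage) has dimensions [I^-1 L^2 M T^-3].
I (current) has dimensions [I].
A (area) has dimensions [L^2].

Left side: [I^-2 L^2 M T^-2]
Right side: [I^-2 L^4 M T^-3]

The two sides have different dimensions, so the equation is NOT dimensionally consistent.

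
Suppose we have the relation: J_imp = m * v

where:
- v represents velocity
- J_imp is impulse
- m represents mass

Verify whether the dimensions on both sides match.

Yes

v (velocity) has dimensions [L T^-1].
J_imp (impulse) has dimensions [L M T^-1].
m (mass) has dimensions [M].

Left side: [L M T^-1]
Right side: [L M T^-1]

Both sides have the same dimensions, so the equation is dimensionally consistent.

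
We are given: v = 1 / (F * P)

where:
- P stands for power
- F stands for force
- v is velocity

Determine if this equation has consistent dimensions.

No

P (power) has dimensions [L^2 M T^-3].
F (force) has dimensions [L M T^-2].
v (velocity) has dimensions [L T^-1].

Left side: [L T^-1]
Right side: [L^-3 M^-2 T^5]

The two sides have different dimensions, so the equation is NOT dimensionally consistent.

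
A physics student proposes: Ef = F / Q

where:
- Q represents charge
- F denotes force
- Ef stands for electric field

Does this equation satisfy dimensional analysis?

Yes

Q (charge) has dimensions [I T].
F (force) has dimensions [L M T^-2].
Ef (electric field) has dimensions [I^-1 L M T^-3].

Left side: [I^-1 L M T^-3]
Right side: [I^-1 L M T^-3]

Both sides have the same dimensions, so the equation is dimensionally consistent.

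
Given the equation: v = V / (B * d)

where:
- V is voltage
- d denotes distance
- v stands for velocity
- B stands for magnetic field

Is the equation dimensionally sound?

Yes

V (voltage) has dimensions [I^-1 L^2 M T^-3].
d (distance) has dimensions [L].
v (velocity) has dimensions [L T^-1].
B (magnetic field) has dimensions [I^-1 M T^-2].

Left side: [L T^-1]
Right side: [L T^-1]

Both sides have the same dimensions, so the equation is dimensionally consistent.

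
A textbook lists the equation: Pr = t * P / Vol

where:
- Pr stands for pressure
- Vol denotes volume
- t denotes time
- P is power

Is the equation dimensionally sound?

Yes

Pr (pressure) has dimensions [L^-1 M T^-2].
Vol (volume) has dimensions [L^3].
t (time) has dimensions [T].
P (power) has dimensions [L^2 M T^-3].

Left side: [L^-1 M T^-2]
Right side: [L^-1 M T^-2]

Both sides have the same dimensions, so the equation is dimensionally consistent.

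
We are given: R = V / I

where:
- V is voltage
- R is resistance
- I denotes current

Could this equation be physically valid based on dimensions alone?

Yes

V (voltage) has dimensions [I^-1 L^2 M T^-3].
R (resistance) has dimensions [I^-2 L^2 M T^-3].
I (current) has dimensions [I].

Left side: [I^-2 L^2 M T^-3]
Right side: [I^-2 L^2 M T^-3]

Both sides have the same dimensions, so the equation is dimensionally consistent.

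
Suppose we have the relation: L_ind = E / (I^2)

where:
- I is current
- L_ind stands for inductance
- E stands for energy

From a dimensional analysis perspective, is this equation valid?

Yes

I (current) has dimensions [I].
L_ind (inductance) has dimensions [I^-2 L^2 M T^-2].
E (energy) has dimensions [L^2 M T^-2].

Left side: [I^-2 L^2 M T^-2]
Right side: [I^-2 L^2 M T^-2]

Both sides have the same dimensions, so the equation is dimensionally consistent.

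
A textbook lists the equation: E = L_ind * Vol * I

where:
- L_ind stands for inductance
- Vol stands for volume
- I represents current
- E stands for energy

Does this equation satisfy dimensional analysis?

No

L_ind (inductance) has dimensions [I^-2 L^2 M T^-2].
Vol (volume) has dimensions [L^3].
I (current) has dimensions [I].
E (energy) has dimensions [L^2 M T^-2].

Left side: [L^2 M T^-2]
Right side: [I^-1 L^5 M T^-2]

The two sides have different dimensions, so the equation is NOT dimensionally consistent.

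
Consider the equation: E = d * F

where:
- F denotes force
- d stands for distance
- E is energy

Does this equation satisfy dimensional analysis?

Yes

F (force) has dimensions [L M T^-2].
d (distance) has dimensions [L].
E (energy) has dimensions [L^2 M T^-2].

Left side: [L^2 M T^-2]
Right side: [L^2 M T^-2]

Both sides have the same dimensions, so the equation is dimensionally consistent.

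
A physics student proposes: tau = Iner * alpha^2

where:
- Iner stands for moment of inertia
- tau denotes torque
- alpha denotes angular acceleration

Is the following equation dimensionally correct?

No

Iner (moment of inertia) has dimensions [L^2 M].
tau (torque) has dimensions [L^2 M T^-2].
alpha (angular acceleration) has dimensions [T^-2].

Left side: [L^2 M T^-2]
Right side: [L^2 M T^-4]

The two sides have different dimensions, so the equation is NOT dimensionally consistent.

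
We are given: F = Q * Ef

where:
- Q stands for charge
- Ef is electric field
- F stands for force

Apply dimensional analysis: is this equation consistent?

Yes

Q (charge) has dimensions [I T].
Ef (electric field) has dimensions [I^-1 L M T^-3].
F (force) has dimensions [L M T^-2].

Left side: [L M T^-2]
Right side: [L M T^-2]

Both sides have the same dimensions, so the equation is dimensionally consistent.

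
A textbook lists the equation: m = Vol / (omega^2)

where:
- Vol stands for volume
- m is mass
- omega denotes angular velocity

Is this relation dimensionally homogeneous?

No

Vol (volume) has dimensions [L^3].
m (mass) has dimensions [M].
omega (angular velocity) has dimensions [T^-1].

Left side: [M]
Right side: [L^3 T^2]

The two sides have different dimensions, so the equation is NOT dimensionally consistent.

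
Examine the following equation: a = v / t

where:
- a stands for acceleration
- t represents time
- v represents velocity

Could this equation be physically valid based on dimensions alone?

Yes

a (acceleration) has dimensions [L T^-2].
t (time) has dimensions [T].
v (velocity) has dimensions [L T^-1].

Left side: [L T^-2]
Right side: [L T^-2]

Both sides have the same dimensions, so the equation is dimensionally consistent.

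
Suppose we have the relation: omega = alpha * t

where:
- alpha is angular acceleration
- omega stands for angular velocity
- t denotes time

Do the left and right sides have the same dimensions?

Yes

alpha (angular acceleration) has dimensions [T^-2].
omega (angular velocity) has dimensions [T^-1].
t (time) has dimensions [T].

Left side: [T^-1]
Right side: [T^-1]

Both sides have the same dimensions, so the equation is dimensionally consistent.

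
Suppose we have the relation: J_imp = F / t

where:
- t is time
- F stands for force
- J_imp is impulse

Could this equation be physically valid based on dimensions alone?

No

t (time) has dimensions [T].
F (force) has dimensions [L M T^-2].
J_imp (impulse) has dimensions [L M T^-1].

Left side: [L M T^-1]
Right side: [L M T^-3]

The two sides have different dimensions, so the equation is NOT dimensionally consistent.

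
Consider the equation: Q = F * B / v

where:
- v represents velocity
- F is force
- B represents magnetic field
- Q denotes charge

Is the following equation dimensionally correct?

No

v (velocity) has dimensions [L T^-1].
F (force) has dimensions [L M T^-2].
B (magnetic field) has dimensions [I^-1 M T^-2].
Q (charge) has dimensions [I T].

Left side: [I T]
Right side: [I^-1 M^2 T^-3]

The two sides have different dimensions, so the equation is NOT dimensionally consistent.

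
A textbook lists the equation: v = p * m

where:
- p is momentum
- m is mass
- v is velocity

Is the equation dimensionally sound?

No

p (momentum) has dimensions [L M T^-1].
m (mass) has dimensions [M].
v (velocity) has dimensions [L T^-1].

Left side: [L T^-1]
Right side: [L M^2 T^-1]

The two sides have different dimensions, so the equation is NOT dimensionally consistent.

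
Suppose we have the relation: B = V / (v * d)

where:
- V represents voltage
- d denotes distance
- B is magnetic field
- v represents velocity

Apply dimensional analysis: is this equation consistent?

Yes

V (voltage) has dimensions [I^-1 L^2 M T^-3].
d (distance) has dimensions [L].
B (magnetic field) has dimensions [I^-1 M T^-2].
v (velocity) has dimensions [L T^-1].

Left side: [I^-1 M T^-2]
Right side: [I^-1 M T^-2]

Both sides have the same dimensions, so the equation is dimensionally consistent.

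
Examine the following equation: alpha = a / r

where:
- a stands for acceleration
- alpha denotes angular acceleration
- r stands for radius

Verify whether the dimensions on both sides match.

Yes

a (acceleration) has dimensions [L T^-2].
alpha (angular acceleration) has dimensions [T^-2].
r (radius) has dimensions [L].

Left side: [T^-2]
Right side: [T^-2]

Both sides have the same dimensions, so the equation is dimensionally consistent.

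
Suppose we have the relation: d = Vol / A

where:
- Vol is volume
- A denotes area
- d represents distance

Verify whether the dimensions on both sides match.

Yes

Vol (volume) has dimensions [L^3].
A (area) has dimensions [L^2].
d (distance) has dimensions [L].

Left side: [L]
Right side: [L]

Both sides have the same dimensions, so the equation is dimensionally consistent.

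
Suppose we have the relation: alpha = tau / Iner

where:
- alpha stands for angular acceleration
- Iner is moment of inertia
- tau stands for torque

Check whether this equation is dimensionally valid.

Yes

alpha (angular acceleration) has dimensions [T^-2].
Iner (moment of inertia) has dimensions [L^2 M].
tau (torque) has dimensions [L^2 M T^-2].

Left side: [T^-2]
Right side: [T^-2]

Both sides have the same dimensions, so the equation is dimensionally consistent.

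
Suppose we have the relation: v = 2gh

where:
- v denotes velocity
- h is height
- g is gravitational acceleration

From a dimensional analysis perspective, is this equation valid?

No

v (velocity) has dimensions [L T^-1].
h (height) has dimensions [L].
g (gravitational acceleration) has dimensions [L T^-2].

Left side: [L T^-1]
Right side: [L^2 T^-2]

The two sides have different dimensions, so the equation is NOT dimensionally consistent.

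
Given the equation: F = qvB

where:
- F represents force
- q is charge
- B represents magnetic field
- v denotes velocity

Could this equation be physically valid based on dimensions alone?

Yes

F (force) has dimensions [L M T^-2].
q (charge) has dimensions [I T].
B (magnetic field) has dimensions [I^-1 M T^-2].
v (velocity) has dimensions [L T^-1].

Left side: [L M T^-2]
Right side: [L M T^-2]

Both sides have the same dimensions, so the equation is dimensionally consistent.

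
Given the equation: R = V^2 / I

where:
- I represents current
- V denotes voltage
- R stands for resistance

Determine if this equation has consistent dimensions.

No

I (current) has dimensions [I].
V (voltage) has dimensions [I^-1 L^2 M T^-3].
R (resistance) has dimensions [I^-2 L^2 M T^-3].

Left side: [I^-2 L^2 M T^-3]
Right side: [I^-3 L^4 M^2 T^-6]

The two sides have different dimensions, so the equation is NOT dimensionally consistent.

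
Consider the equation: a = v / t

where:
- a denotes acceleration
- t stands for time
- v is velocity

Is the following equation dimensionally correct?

Yes

a (acceleration) has dimensions [L T^-2].
t (time) has dimensions [T].
v (velocity) has dimensions [L T^-1].

Left side: [L T^-2]
Right side: [L T^-2]

Both sides have the same dimensions, so the equation is dimensionally consistent.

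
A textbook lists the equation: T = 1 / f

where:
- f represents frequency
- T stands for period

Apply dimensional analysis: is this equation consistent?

Yes

f (frequency) has dimensions [T^-1].
T (period) has dimensions [T].

Left side: [T]
Right side: [T]

Both sides have the same dimensions, so the equation is dimensionally consistent.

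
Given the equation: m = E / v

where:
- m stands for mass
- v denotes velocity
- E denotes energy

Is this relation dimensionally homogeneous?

No

m (mass) has dimensions [M].
v (velocity) has dimensions [L T^-1].
E (energy) has dimensions [L^2 M T^-2].

Left side: [M]
Right side: [L M T^-1]

The two sides have different dimensions, so the equation is NOT dimensionally consistent.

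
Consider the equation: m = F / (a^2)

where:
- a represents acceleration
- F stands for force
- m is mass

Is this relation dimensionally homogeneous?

No

a (acceleration) has dimensions [L T^-2].
F (force) has dimensions [L M T^-2].
m (mass) has dimensions [M].

Left side: [M]
Right side: [L^-1 M T^2]

The two sides have different dimensions, so the equation is NOT dimensionally consistent.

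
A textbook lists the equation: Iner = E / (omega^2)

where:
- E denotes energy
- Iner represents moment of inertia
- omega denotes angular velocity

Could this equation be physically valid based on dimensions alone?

Yes

E (energy) has dimensions [L^2 M T^-2].
Iner (moment of inertia) has dimensions [L^2 M].
omega (angular velocity) has dimensions [T^-1].

Left side: [L^2 M]
Right side: [L^2 M]

Both sides have the same dimensions, so the equation is dimensionally consistent.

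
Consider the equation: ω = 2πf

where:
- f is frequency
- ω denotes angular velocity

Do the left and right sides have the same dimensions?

Yes

f (frequency) has dimensions [T^-1].
ω (angular velocity) has dimensions [T^-1].

Left side: [T^-1]
Right side: [T^-1]

Both sides have the same dimensions, so the equation is dimensionally consistent.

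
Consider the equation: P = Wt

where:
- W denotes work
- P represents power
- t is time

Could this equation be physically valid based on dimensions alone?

No

W (work) has dimensions [L^2 M T^-2].
P (power) has dimensions [L^2 M T^-3].
t (time) has dimensions [T].

Left side: [L^2 M T^-3]
Right side: [L^2 M T^-1]

The two sides have different dimensions, so the equation is NOT dimensionally consistent.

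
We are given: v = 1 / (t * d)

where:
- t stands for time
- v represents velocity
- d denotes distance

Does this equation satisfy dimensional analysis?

No

t (time) has dimensions [T].
v (velocity) has dimensions [L T^-1].
d (distance) has dimensions [L].

Left side: [L T^-1]
Right side: [L^-1 T^-1]

The two sides have different dimensions, so the equation is NOT dimensionally consistent.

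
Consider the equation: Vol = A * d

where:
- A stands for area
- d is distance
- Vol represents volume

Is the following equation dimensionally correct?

Yes

A (area) has dimensions [L^2].
d (distance) has dimensions [L].
Vol (volume) has dimensions [L^3].

Left side: [L^3]
Right side: [L^3]

Both sides have the same dimensions, so the equation is dimensionally consistent.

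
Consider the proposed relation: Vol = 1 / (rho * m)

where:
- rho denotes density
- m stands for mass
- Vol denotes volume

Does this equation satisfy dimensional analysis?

No

rho (density) has dimensions [L^-3 M].
m (mass) has dimensions [M].
Vol (volume) has dimensions [L^3].

Left side: [L^3]
Right side: [L^3 M^-2]

The two sides have different dimensions, so the equation is NOT dimensionally consistent.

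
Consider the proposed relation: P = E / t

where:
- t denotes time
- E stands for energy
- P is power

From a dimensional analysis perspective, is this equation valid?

Yes

t (time) has dimensions [T].
E (energy) has dimensions [L^2 M T^-2].
P (power) has dimensions [L^2 M T^-3].

Left side: [L^2 M T^-3]
Right side: [L^2 M T^-3]

Both sides have the same dimensions, so the equation is dimensionally consistent.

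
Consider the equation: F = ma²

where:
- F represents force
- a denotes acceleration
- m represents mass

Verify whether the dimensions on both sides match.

No

F (force) has dimensions [L M T^-2].
a (acceleration) has dimensions [L T^-2].
m (mass) has dimensions [M].

Left side: [L M T^-2]
Right side: [L^2 M T^-4]

The two sides have different dimensions, so the equation is NOT dimensionally consistent.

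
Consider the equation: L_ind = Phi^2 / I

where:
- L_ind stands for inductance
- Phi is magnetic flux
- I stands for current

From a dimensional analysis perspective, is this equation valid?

No

L_ind (inductance) has dimensions [I^-2 L^2 M T^-2].
Phi (magnetic flux) has dimensions [I^-1 L^2 M T^-2].
I (current) has dimensions [I].

Left side: [I^-2 L^2 M T^-2]
Right side: [I^-3 L^4 M^2 T^-4]

The two sides have different dimensions, so the equation is NOT dimensionally consistent.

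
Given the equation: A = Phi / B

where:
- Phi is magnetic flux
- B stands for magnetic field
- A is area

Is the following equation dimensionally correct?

Yes

Phi (magnetic flux) has dimensions [I^-1 L^2 M T^-2].
B (magnetic field) has dimensions [I^-1 M T^-2].
A (area) has dimensions [L^2].

Left side: [L^2]
Right side: [L^2]

Both sides have the same dimensions, so the equation is dimensionally consistent.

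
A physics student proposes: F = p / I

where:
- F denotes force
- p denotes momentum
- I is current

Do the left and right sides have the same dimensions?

No

F (force) has dimensions [L M T^-2].
p (momentum) has dimensions [L M T^-1].
I (current) has dimensions [I].

Left side: [L M T^-2]
Right side: [I^-1 L M T^-1]

The two sides have different dimensions, so the equation is NOT dimensionally consistent.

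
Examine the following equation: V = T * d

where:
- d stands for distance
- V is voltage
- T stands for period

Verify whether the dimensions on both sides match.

No

d (distance) has dimensions [L].
V (voltage) has dimensions [I^-1 L^2 M T^-3].
T (period) has dimensions [T].

Left side: [I^-1 L^2 M T^-3]
Right side: [L T]

The two sides have different dimensions, so the equation is NOT dimensionally consistent.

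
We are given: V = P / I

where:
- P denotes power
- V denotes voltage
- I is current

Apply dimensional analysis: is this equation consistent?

Yes

P (power) has dimensions [L^2 M T^-3].
V (voltage) has dimensions [I^-1 L^2 M T^-3].
I (current) has dimensions [I].

Left side: [I^-1 L^2 M T^-3]
Right side: [I^-1 L^2 M T^-3]

Both sides have the same dimensions, so the equation is dimensionally consistent.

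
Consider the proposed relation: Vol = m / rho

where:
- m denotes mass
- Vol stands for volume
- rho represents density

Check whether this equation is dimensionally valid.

Yes

m (mass) has dimensions [M].
Vol (volume) has dimensions [L^3].
rho (density) has dimensions [L^-3 M].

Left side: [L^3]
Right side: [L^3]

Both sides have the same dimensions, so the equation is dimensionally consistent.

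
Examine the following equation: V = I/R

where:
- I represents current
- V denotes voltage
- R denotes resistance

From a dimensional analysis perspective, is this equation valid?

No

I (current) has dimensions [I].
V (voltage) has dimensions [I^-1 L^2 M T^-3].
R (resistance) has dimensions [I^-2 L^2 M T^-3].

Left side: [I^-1 L^2 M T^-3]
Right side: [I^3 L^-2 M^-1 T^3]

The two sides have different dimensions, so the equation is NOT dimensionally consistent.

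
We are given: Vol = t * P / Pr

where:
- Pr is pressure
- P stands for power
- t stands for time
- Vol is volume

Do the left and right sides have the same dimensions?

Yes

Pr (pressure) has dimensions [L^-1 M T^-2].
P (power) has dimensions [L^2 M T^-3].
t (time) has dimensions [T].
Vol (volume) has dimensions [L^3].

Left side: [L^3]
Right side: [L^3]

Both sides have the same dimensions, so the equation is dimensionally consistent.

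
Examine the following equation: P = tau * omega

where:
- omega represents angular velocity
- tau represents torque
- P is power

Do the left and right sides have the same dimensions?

Yes

omega (angular velocity) has dimensions [T^-1].
tau (torque) has dimensions [L^2 M T^-2].
P (power) has dimensions [L^2 M T^-3].

Left side: [L^2 M T^-3]
Right side: [L^2 M T^-3]

Both sides have the same dimensions, so the equation is dimensionally consistent.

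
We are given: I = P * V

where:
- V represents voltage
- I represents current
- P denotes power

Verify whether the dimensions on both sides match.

No

V (voltage) has dimensions [I^-1 L^2 M T^-3].
I (current) has dimensions [I].
P (power) has dimensions [L^2 M T^-3].

Left side: [I]
Right side: [I^-1 L^4 M^2 T^-6]

The two sides have different dimensions, so the equation is NOT dimensionally consistent.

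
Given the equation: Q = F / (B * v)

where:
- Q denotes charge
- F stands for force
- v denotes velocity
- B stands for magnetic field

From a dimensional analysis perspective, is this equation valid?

Yes

Q (charge) has dimensions [I T].
F (force) has dimensions [L M T^-2].
v (velocity) has dimensions [L T^-1].
B (magnetic field) has dimensions [I^-1 M T^-2].

Left side: [I T]
Right side: [I T]

Both sides have the same dimensions, so the equation is dimensionally consistent.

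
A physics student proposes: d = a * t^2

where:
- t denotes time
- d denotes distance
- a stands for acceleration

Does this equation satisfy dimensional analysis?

Yes

t (time) has dimensions [T].
d (distance) has dimensions [L].
a (acceleration) has dimensions [L T^-2].

Left side: [L]
Right side: [L]

Both sides have the same dimensions, so the equation is dimensionally consistent.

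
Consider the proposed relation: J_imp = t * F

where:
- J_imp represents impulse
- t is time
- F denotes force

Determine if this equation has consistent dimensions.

Yes

J_imp (impulse) has dimensions [L M T^-1].
t (time) has dimensions [T].
F (force) has dimensions [L M T^-2].

Left side: [L M T^-1]
Right side: [L M T^-1]

Both sides have the same dimensions, so the equation is dimensionally consistent.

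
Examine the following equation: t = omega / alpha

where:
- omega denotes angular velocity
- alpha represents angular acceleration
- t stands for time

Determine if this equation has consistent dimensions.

Yes

omega (angular velocity) has dimensions [T^-1].
alpha (angular acceleration) has dimensions [T^-2].
t (time) has dimensions [T].

Left side: [T]
Right side: [T]

Both sides have the same dimensions, so the equation is dimensionally consistent.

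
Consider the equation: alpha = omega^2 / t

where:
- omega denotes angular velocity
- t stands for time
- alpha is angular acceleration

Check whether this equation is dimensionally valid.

No

omega (angular velocity) has dimensions [T^-1].
t (time) has dimensions [T].
alpha (angular acceleration) has dimensions [T^-2].

Left side: [T^-2]
Right side: [T^-3]

The two sides have different dimensions, so the equation is NOT dimensionally consistent.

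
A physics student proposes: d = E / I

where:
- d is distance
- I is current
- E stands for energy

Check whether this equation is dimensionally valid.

No

d (distance) has dimensions [L].
I (current) has dimensions [I].
E (energy) has dimensions [L^2 M T^-2].

Left side: [L]
Right side: [I^-1 L^2 M T^-2]

The two sides have different dimensions, so the equation is NOT dimensionally consistent.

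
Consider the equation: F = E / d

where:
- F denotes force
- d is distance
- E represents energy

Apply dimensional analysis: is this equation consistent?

Yes

F (force) has dimensions [L M T^-2].
d (distance) has dimensions [L].
E (energy) has dimensions [L^2 M T^-2].

Left side: [L M T^-2]
Right side: [L M T^-2]

Both sides have the same dimensions, so the equation is dimensionally consistent.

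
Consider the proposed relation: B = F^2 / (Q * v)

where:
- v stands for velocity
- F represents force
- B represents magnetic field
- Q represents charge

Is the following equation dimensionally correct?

No

v (velocity) has dimensions [L T^-1].
F (force) has dimensions [L M T^-2].
B (magnetic field) has dimensions [I^-1 M T^-2].
Q (charge) has dimensions [I T].

Left side: [I^-1 M T^-2]
Right side: [I^-1 L M^2 T^-4]

The two sides have different dimensions, so the equation is NOT dimensionally consistent.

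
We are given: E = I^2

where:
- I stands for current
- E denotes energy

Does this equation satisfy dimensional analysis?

No

I (current) has dimensions [I].
E (energy) has dimensions [L^2 M T^-2].

Left side: [L^2 M T^-2]
Right side: [I^2]

The two sides have different dimensions, so the equation is NOT dimensionally consistent.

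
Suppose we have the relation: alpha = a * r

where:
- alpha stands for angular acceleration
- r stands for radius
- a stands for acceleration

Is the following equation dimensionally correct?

No

alpha (angular acceleration) has dimensions [T^-2].
r (radius) has dimensions [L].
a (acceleration) has dimensions [L T^-2].

Left side: [T^-2]
Right side: [L^2 T^-2]

The two sides have different dimensions, so the equation is NOT dimensionally consistent.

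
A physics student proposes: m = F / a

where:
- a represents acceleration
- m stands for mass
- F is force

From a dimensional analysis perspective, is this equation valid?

Yes

a (acceleration) has dimensions [L T^-2].
m (mass) has dimensions [M].
F (force) has dimensions [L M T^-2].

Left side: [M]
Right side: [M]

Both sides have the same dimensions, so the equation is dimensionally consistent.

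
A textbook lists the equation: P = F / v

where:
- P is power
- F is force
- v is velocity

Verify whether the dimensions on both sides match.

No

P (power) has dimensions [L^2 M T^-3].
F (force) has dimensions [L M T^-2].
v (velocity) has dimensions [L T^-1].

Left side: [L^2 M T^-3]
Right side: [M T^-1]

The two sides have different dimensions, so the equation is NOT dimensionally consistent.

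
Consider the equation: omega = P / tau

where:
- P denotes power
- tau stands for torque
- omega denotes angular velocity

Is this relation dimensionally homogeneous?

Yes

P (power) has dimensions [L^2 M T^-3].
tau (torque) has dimensions [L^2 M T^-2].
omega (angular velocity) has dimensions [T^-1].

Left side: [T^-1]
Right side: [T^-1]

Both sides have the same dimensions, so the equation is dimensionally consistent.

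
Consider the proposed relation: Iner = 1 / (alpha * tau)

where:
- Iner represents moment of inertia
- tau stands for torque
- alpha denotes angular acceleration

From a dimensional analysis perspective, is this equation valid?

No

Iner (moment of inertia) has dimensions [L^2 M].
tau (torque) has dimensions [L^2 M T^-2].
alpha (angular acceleration) has dimensions [T^-2].

Left side: [L^2 M]
Right side: [L^-2 M^-1 T^4]

The two sides have different dimensions, so the equation is NOT dimensionally consistent.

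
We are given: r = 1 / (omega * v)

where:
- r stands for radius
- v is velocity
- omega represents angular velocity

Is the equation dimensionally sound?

No

r (radius) has dimensions [L].
v (velocity) has dimensions [L T^-1].
omega (angular velocity) has dimensions [T^-1].

Left side: [L]
Right side: [L^-1 T^2]

The two sides have different dimensions, so the equation is NOT dimensionally consistent.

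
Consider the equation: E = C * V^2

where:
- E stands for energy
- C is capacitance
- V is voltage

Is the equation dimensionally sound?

Yes

E (energy) has dimensions [L^2 M T^-2].
C (capacitance) has dimensions [I^2 L^-2 M^-1 T^4].
V (voltage) has dimensions [I^-1 L^2 M T^-3].

Left side: [L^2 M T^-2]
Right side: [L^2 M T^-2]

Both sides have the same dimensions, so the equation is dimensionally consistent.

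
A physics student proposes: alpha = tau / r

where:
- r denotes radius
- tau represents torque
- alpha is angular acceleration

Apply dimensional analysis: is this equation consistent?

No

r (radius) has dimensions [L].
tau (torque) has dimensions [L^2 M T^-2].
alpha (angular acceleration) has dimensions [T^-2].

Left side: [T^-2]
Right side: [L M T^-2]

The two sides have different dimensions, so the equation is NOT dimensionally consistent.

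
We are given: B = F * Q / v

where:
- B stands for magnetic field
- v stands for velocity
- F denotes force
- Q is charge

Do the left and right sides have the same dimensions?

No

B (magnetic field) has dimensions [I^-1 M T^-2].
v (velocity) has dimensions [L T^-1].
F (force) has dimensions [L M T^-2].
Q (charge) has dimensions [I T].

Left side: [I^-1 M T^-2]
Right side: [I M]

The two sides have different dimensions, so the equation is NOT dimensionally consistent.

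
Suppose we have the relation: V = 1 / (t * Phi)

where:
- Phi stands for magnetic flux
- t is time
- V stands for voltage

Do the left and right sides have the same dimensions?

No

Phi (magnetic flux) has dimensions [I^-1 L^2 M T^-2].
t (time) has dimensions [T].
V (voltage) has dimensions [I^-1 L^2 M T^-3].

Left side: [I^-1 L^2 M T^-3]
Right side: [I L^-2 M^-1 T]

The two sides have different dimensions, so the equation is NOT dimensionally consistent.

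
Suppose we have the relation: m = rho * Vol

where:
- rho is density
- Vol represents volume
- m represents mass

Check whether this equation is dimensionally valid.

Yes

rho (density) has dimensions [L^-3 M].
Vol (volume) has dimensions [L^3].
m (mass) has dimensions [M].

Left side: [M]
Right side: [M]

Both sides have the same dimensions, so the equation is dimensionally consistent.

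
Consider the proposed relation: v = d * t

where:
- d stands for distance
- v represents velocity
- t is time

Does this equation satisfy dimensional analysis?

No

d (distance) has dimensions [L].
v (velocity) has dimensions [L T^-1].
t (time) has dimensions [T].

Left side: [L T^-1]
Right side: [L T]

The two sides have different dimensions, so the equation is NOT dimensionally consistent.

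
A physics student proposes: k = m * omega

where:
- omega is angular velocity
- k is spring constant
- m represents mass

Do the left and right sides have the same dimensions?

No

omega (angular velocity) has dimensions [T^-1].
k (spring constant) has dimensions [M T^-2].
m (mass) has dimensions [M].

Left side: [M T^-2]
Right side: [M T^-1]

The two sides have different dimensions, so the equation is NOT dimensionally consistent.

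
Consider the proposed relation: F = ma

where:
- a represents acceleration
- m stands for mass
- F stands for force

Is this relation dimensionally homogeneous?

Yes

a (acceleration) has dimensions [L T^-2].
m (mass) has dimensions [M].
F (force) has dimensions [L M T^-2].

Left side: [L M T^-2]
Right side: [L M T^-2]

Both sides have the same dimensions, so the equation is dimensionally consistent.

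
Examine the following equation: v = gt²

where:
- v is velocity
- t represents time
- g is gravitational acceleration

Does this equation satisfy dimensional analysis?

No

v (velocity) has dimensions [L T^-1].
t (time) has dimensions [T].
g (gravitational acceleration) has dimensions [L T^-2].

Left side: [L T^-1]
Right side: [L]

The two sides have different dimensions, so the equation is NOT dimensionally consistent.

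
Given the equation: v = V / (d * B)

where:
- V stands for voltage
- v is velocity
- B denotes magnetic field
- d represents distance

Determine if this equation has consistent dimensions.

Yes

V (voltage) has dimensions [I^-1 L^2 M T^-3].
v (velocity) has dimensions [L T^-1].
B (magnetic field) has dimensions [I^-1 M T^-2].
d (distance) has dimensions [L].

Left side: [L T^-1]
Right side: [L T^-1]

Both sides have the same dimensions, so the equation is dimensionally consistent.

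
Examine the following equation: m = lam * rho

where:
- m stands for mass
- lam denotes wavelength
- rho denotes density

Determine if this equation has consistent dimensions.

No

m (mass) has dimensions [M].
lam (wavelength) has dimensions [L].
rho (density) has dimensions [L^-3 M].

Left side: [M]
Right side: [L^-2 M]

The two sides have different dimensions, so the equation is NOT dimensionally consistent.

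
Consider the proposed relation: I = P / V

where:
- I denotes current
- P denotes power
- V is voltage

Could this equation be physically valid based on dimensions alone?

Yes

I (current) has dimensions [I].
P (power) has dimensions [L^2 M T^-3].
V (voltage) has dimensions [I^-1 L^2 M T^-3].

Left side: [I]
Right side: [I]

Both sides have the same dimensions, so the equation is dimensionally consistent.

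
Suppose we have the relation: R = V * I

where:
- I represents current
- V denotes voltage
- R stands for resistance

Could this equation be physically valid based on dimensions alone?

No

I (current) has dimensions [I].
V (voltage) has dimensions [I^-1 L^2 M T^-3].
R (resistance) has dimensions [I^-2 L^2 M T^-3].

Left side: [I^-2 L^2 M T^-3]
Right side: [L^2 M T^-3]

The two sides have different dimensions, so the equation is NOT dimensionally consistent.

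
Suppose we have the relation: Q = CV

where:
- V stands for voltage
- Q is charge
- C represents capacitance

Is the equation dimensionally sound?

Yes

V (voltage) has dimensions [I^-1 L^2 M T^-3].
Q (charge) has dimensions [I T].
C (capacitance) has dimensions [I^2 L^-2 M^-1 T^4].

Left side: [I T]
Right side: [I T]

Both sides have the same dimensions, so the equation is dimensionally consistent.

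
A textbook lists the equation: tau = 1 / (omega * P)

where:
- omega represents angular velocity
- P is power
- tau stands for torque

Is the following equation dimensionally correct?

No

omega (angular velocity) has dimensions [T^-1].
P (power) has dimensions [L^2 M T^-3].
tau (torque) has dimensions [L^2 M T^-2].

Left side: [L^2 M T^-2]
Right side: [L^-2 M^-1 T^4]

The two sides have different dimensions, so the equation is NOT dimensionally consistent.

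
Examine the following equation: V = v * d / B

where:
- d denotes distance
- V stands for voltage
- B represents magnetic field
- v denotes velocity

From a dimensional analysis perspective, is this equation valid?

No

d (distance) has dimensions [L].
V (voltage) has dimensions [I^-1 L^2 M T^-3].
B (magnetic field) has dimensions [I^-1 M T^-2].
v (velocity) has dimensions [L T^-1].

Left side: [I^-1 L^2 M T^-3]
Right side: [I L^2 M^-1 T]

The two sides have different dimensions, so the equation is NOT dimensionally consistent.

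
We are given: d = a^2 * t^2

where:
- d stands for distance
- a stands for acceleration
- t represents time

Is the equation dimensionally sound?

No

d (distance) has dimensions [L].
a (acceleration) has dimensions [L T^-2].
t (time) has dimensions [T].

Left side: [L]
Right side: [L^2 T^-2]

The two sides have different dimensions, so the equation is NOT dimensionally consistent.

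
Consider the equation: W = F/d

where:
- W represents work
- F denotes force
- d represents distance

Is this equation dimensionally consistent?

No

W (work) has dimensions [L^2 M T^-2].
F (force) has dimensions [L M T^-2].
d (distance) has dimensions [L].

Left side: [L^2 M T^-2]
Right side: [M T^-2]

The two sides have different dimensions, so the equation is NOT dimensionally consistent.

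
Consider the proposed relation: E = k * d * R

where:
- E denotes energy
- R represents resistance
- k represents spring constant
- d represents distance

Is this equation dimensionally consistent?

No

E (energy) has dimensions [L^2 M T^-2].
R (resistance) has dimensions [I^-2 L^2 M T^-3].
k (spring constant) has dimensions [M T^-2].
d (distance) has dimensions [L].

Left side: [L^2 M T^-2]
Right side: [I^-2 L^3 M^2 T^-5]

The two sides have different dimensions, so the equation is NOT dimensionally consistent.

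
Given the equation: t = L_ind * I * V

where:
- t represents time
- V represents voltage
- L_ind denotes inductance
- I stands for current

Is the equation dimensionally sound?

No

t (time) has dimensions [T].
V (voltage) has dimensions [I^-1 L^2 M T^-3].
L_ind (inductance) has dimensions [I^-2 L^2 M T^-2].
I (current) has dimensions [I].

Left side: [T]
Right side: [I^-2 L^4 M^2 T^-5]

The two sides have different dimensions, so the equation is NOT dimensionally consistent.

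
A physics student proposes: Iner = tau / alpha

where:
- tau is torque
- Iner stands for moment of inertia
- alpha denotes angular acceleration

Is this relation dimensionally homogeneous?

Yes

tau (torque) has dimensions [L^2 M T^-2].
Iner (moment of inertia) has dimensions [L^2 M].
alpha (angular acceleration) has dimensions [T^-2].

Left side: [L^2 M]
Right side: [L^2 M]

Both sides have the same dimensions, so the equation is dimensionally consistent.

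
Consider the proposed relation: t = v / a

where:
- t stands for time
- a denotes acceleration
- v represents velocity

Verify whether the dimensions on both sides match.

Yes

t (time) has dimensions [T].
a (acceleration) has dimensions [L T^-2].
v (velocity) has dimensions [L T^-1].

Left side: [T]
Right side: [T]

Both sides have the same dimensions, so the equation is dimensionally consistent.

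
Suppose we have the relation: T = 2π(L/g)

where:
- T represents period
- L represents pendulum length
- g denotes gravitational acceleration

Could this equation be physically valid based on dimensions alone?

No

T (period) has dimensions [T].
L (pendulum length) has dimensions [L].
g (gravitational acceleration) has dimensions [L T^-2].

Left side: [T]
Right side: [T^2]

The two sides have different dimensions, so the equation is NOT dimensionally consistent.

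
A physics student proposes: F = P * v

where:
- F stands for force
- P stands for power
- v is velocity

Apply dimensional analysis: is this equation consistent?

No

F (force) has dimensions [L M T^-2].
P (power) has dimensions [L^2 M T^-3].
v (velocity) has dimensions [L T^-1].

Left side: [L M T^-2]
Right side: [L^3 M T^-4]

The two sides have different dimensions, so the equation is NOT dimensionally consistent.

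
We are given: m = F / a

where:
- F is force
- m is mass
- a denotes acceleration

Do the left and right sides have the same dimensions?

Yes

F (force) has dimensions [L M T^-2].
m (mass) has dimensions [M].
a (acceleration) has dimensions [L T^-2].

Left side: [M]
Right side: [M]

Both sides have the same dimensions, so the equation is dimensionally consistent.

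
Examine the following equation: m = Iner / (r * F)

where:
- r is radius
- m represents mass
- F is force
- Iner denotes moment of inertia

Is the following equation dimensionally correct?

No

r (radius) has dimensions [L].
m (mass) has dimensions [M].
F (force) has dimensions [L M T^-2].
Iner (moment of inertia) has dimensions [L^2 M].

Left side: [M]
Right side: [T^2]

The two sides have different dimensions, so the equation is NOT dimensionally consistent.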